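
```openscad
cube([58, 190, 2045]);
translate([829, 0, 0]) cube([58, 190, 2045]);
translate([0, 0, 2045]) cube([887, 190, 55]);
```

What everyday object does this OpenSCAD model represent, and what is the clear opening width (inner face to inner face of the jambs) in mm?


A door frame. The clear opening width is 771 mm.

Two 2045 mm tall posts with a header on top — a door frame. The left jamb is 58 mm wide at x = 0; the right jamb starts at x = 829. The clear opening is 829 − 58 = 771 mm.


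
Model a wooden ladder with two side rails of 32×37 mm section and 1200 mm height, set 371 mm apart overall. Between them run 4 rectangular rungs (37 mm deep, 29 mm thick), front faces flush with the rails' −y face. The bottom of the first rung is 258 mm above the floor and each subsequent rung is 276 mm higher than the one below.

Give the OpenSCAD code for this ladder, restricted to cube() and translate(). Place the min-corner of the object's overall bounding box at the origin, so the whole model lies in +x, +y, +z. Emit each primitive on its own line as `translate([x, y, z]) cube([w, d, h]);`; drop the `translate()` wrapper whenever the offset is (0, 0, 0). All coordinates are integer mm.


cube([32, 37, 1200]);
translate([339, 0, 0]) cube([32, 37, 1200]);
translate([32, 0, 258]) cube([307, 37, 29]);
translate([32, 0, 534]) cube([307, 37, 29]);
translate([32, 0, 810]) cube([307, 37, 29]);
translate([32, 0, 1086]) cube([307, 37, 29]);


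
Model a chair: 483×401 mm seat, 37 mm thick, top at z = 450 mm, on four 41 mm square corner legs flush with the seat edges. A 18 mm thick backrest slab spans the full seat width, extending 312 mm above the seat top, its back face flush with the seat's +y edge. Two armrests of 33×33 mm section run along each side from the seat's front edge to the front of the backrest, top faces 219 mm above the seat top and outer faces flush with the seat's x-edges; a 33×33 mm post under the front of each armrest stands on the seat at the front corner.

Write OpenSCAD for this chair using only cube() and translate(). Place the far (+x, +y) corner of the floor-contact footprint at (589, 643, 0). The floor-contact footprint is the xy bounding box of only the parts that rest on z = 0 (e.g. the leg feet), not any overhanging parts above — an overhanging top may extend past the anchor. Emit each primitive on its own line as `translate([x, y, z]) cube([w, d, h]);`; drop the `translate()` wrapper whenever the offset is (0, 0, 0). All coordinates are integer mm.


translate([106, 242, 413]) cube([483, 401, 37]);
translate([106, 242, 0]) cube([41, 41, 413]);
translate([548, 242, 0]) cube([41, 41, 413]);
translate([106, 602, 0]) cube([41, 41, 413]);
translate([548, 602, 0]) cube([41, 41, 413]);
translate([106, 625, 450]) cube([483, 18, 312]);
translate([106, 242, 636]) cube([33, 383, 33]);
translate([556, 242, 636]) cube([33, 383, 33]);
translate([106, 242, 450]) cube([33, 33, 186]);
translate([556, 242, 450]) cube([33, 33, 186]);


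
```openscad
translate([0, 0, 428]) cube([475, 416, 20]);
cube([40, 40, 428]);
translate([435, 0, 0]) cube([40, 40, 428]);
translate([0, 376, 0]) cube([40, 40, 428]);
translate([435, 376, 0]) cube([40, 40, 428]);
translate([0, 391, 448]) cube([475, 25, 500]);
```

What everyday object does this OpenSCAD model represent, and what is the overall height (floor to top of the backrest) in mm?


A chair. The overall height is 948 mm.

A slab on four corner posts with a tall panel at the back — a chair. The seat slab sits at z = 428 with thickness 20, and the 500 mm backrest starts at the seat top, so the overall height is 428 + 20 + 500 = 948 mm.


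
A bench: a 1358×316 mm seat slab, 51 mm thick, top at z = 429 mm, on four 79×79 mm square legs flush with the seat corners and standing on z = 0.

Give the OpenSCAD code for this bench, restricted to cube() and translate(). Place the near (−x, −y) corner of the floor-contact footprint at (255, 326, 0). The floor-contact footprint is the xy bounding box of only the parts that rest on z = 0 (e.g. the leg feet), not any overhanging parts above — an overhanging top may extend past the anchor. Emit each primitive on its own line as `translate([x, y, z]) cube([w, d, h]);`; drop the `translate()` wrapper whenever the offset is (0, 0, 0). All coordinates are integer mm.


translate([255, 326, 378]) cube([1358, 316, 51]);
translate([255, 326, 0]) cube([79, 79, 378]);
translate([255, 563, 0]) cube([79, 79, 378]);
translate([1534, 326, 0]) cube([79, 79, 378]);
translate([1534, 563, 0]) cube([79, 79, 378]);


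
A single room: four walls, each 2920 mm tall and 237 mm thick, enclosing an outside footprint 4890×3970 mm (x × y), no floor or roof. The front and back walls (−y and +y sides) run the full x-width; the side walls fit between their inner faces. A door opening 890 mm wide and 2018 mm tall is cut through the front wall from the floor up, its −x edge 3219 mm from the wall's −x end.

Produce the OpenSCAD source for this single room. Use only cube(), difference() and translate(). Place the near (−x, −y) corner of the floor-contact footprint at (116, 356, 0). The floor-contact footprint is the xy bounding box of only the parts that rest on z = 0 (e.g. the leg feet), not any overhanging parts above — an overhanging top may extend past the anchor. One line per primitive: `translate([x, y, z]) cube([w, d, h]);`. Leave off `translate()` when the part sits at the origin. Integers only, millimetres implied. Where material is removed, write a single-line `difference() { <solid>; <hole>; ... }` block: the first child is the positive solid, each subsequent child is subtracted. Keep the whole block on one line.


difference() { translate([116, 356, 0]) cube([4890, 237, 2920]); translate([3335, 356, 0]) cube([890, 237, 2018]); }
translate([116, 4089, 0]) cube([4890, 237, 2920]);
translate([116, 593, 0]) cube([237, 3496, 2920]);
translate([4769, 593, 0]) cube([237, 3496, 2920]);


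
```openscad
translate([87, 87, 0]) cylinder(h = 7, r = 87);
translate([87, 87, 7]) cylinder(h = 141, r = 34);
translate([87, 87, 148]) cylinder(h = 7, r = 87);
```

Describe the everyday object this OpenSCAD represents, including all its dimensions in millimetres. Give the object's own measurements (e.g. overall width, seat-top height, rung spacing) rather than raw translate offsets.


A spool: two coaxial disc flanges of radius 87 mm and thickness 7 mm, joined by a core cylinder of radius 34 mm and height 141 mm. The lower flange rests on z = 0 and the three cylinders share a vertical axis.


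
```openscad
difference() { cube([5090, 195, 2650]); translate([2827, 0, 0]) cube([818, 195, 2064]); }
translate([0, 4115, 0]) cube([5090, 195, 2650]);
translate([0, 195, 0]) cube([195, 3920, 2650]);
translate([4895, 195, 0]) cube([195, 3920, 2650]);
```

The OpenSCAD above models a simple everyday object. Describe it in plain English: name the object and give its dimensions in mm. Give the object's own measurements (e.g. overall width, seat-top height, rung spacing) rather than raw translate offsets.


A single room: four walls, each 2650 mm tall and 195 mm thick, enclosing an outside footprint 5090×4310 mm (x × y), no floor or roof. The front and back walls (−y and +y sides) run the full x-width; the side walls fit between their inner faces. A door opening 818 mm wide and 2064 mm tall is cut through the front wall from the floor up, its −x edge 2827 mm from the wall's −x end.


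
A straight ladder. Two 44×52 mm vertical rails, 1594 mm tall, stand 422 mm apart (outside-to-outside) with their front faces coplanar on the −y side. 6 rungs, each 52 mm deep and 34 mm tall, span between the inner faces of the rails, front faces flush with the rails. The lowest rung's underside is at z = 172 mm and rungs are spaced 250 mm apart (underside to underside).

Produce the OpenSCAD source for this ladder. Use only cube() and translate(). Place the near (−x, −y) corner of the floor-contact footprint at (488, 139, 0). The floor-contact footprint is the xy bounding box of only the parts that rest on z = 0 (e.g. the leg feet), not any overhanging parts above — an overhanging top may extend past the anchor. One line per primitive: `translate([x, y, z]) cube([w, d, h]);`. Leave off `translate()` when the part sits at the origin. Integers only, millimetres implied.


translate([488, 139, 0]) cube([44, 52, 1594]);
translate([866, 139, 0]) cube([44, 52, 1594]);
translate([532, 139, 172]) cube([334, 52, 34]);
translate([532, 139, 422]) cube([334, 52, 34]);
translate([532, 139, 672]) cube([334, 52, 34]);
translate([532, 139, 922]) cube([334, 52, 34]);
translate([532, 139, 1172]) cube([334, 52, 34]);
translate([532, 139, 1422]) cube([334, 52, 34]);


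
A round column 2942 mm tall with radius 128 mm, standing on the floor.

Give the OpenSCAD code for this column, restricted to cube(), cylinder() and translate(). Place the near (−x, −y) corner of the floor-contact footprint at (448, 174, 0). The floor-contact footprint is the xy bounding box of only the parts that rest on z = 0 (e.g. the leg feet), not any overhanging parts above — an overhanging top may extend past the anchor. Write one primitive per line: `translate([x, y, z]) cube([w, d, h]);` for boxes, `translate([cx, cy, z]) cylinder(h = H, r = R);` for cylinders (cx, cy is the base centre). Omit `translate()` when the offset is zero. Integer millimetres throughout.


translate([576, 302, 0]) cylinder(h = 2942, r = 128);


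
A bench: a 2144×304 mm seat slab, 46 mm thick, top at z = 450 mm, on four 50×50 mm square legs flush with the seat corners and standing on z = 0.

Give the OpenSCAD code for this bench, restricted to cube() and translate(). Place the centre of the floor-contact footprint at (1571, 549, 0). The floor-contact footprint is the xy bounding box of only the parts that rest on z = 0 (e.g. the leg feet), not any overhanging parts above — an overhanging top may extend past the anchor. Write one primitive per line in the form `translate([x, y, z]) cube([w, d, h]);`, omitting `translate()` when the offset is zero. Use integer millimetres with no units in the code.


translate([499, 397, 404]) cube([2144, 304, 46]);
translate([499, 397, 0]) cube([50, 50, 404]);
translate([499, 651, 0]) cube([50, 50, 404]);
translate([2593, 397, 0]) cube([50, 50, 404]);
translate([2593, 651, 0]) cube([50, 50, 404]);


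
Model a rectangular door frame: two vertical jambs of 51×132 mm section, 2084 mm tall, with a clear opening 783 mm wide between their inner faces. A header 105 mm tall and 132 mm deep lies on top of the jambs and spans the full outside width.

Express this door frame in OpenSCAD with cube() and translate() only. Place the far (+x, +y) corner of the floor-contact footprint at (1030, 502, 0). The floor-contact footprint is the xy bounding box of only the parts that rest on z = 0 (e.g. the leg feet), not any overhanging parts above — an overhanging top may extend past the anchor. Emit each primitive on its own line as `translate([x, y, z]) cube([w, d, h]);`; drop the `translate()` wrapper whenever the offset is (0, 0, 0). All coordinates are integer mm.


translate([145, 370, 0]) cube([51, 132, 2084]);
translate([979, 370, 0]) cube([51, 132, 2084]);
translate([145, 370, 2084]) cube([885, 132, 105]);


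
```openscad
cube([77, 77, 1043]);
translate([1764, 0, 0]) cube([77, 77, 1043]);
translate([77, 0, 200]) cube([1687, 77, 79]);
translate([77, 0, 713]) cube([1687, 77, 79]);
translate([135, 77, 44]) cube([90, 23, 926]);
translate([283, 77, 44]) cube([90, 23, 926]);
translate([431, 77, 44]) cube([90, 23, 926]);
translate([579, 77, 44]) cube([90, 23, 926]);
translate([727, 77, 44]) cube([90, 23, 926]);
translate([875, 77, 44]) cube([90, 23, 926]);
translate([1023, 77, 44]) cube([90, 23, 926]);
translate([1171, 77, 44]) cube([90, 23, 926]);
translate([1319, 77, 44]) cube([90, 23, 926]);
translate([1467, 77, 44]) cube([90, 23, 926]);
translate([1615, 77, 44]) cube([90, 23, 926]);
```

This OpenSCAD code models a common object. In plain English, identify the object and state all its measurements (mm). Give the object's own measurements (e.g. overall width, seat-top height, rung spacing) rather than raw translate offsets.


A fence section. Two 77×77 mm posts, 1043 mm tall, stand on the floor with a clear span of 1687 mm between their inner faces. Two horizontal rails of 77×79 mm section span the gap between the posts with their undersides at z = 200 mm and z = 713 mm, flush with the posts' −y face. 11 pickets, each 90 mm wide, 23 mm thick and 926 mm tall, are fixed to the +y face of the rails with their bottoms at z = 44 mm, spaced across the span with a 58 mm gap after the −x post and between neighbouring pickets, with 59 mm left before the +x post.


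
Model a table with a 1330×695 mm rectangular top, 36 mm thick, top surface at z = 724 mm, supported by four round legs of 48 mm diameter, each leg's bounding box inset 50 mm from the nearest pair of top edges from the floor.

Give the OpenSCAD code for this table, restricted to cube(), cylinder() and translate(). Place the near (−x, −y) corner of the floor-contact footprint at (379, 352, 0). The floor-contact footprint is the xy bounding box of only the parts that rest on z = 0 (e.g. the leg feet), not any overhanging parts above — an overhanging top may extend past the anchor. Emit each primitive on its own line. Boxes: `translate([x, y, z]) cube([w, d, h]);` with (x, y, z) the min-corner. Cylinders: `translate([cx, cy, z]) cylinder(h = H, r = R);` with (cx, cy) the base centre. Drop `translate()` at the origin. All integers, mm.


// leg_h = 724 - 36 = 688
translate([329, 302, 688]) cube([1330, 695, 36]);
translate([403, 376, 0]) cylinder(h = 688, r = 24);
translate([1585, 376, 0]) cylinder(h = 688, r = 24);
translate([403, 923, 0]) cylinder(h = 688, r = 24);
translate([1585, 923, 0]) cylinder(h = 688, r = 24);


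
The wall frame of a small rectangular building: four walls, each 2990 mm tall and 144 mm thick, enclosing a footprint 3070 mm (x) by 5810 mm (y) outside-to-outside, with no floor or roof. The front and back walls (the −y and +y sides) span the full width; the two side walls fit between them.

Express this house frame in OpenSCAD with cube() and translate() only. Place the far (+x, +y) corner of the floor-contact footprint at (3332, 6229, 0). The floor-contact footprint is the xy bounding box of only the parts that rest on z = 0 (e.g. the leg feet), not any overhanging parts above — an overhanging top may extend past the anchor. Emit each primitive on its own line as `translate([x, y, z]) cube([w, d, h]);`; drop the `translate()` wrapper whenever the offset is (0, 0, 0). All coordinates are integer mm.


translate([262, 419, 0]) cube([3070, 144, 2990]);
translate([262, 6085, 0]) cube([3070, 144, 2990]);
translate([262, 563, 0]) cube([144, 5522, 2990]);
translate([3188, 563, 0]) cube([144, 5522, 2990]);


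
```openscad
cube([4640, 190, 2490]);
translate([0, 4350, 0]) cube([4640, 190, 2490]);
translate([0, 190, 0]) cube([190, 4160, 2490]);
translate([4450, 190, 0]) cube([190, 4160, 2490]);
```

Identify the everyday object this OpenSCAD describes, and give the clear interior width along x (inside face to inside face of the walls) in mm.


A house (or room) frame. The interior width is 4260 mm.

Four 2490 mm walls enclosing a rectangle with no floor or roof — a room or house frame. Outside width is 4640 mm and wall thickness is 190 mm, so the interior width is 4640 − 2 × 190 = 4260 mm.


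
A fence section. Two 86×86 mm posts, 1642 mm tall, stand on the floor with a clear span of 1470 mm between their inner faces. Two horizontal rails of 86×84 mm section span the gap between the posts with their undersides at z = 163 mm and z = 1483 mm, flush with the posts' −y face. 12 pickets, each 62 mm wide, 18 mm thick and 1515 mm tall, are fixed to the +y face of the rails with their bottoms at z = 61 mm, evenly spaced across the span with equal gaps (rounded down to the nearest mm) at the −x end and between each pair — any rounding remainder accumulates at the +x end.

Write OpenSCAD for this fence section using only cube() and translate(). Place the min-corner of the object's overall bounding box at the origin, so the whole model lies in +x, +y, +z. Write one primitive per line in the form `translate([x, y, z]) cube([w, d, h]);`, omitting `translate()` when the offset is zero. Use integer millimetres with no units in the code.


cube([86, 86, 1642]);
translate([1556, 0, 0]) cube([86, 86, 1642]);
translate([86, 0, 163]) cube([1470, 86, 84]);
translate([86, 0, 1483]) cube([1470, 86, 84]);
translate([141, 86, 61]) cube([62, 18, 1515]);
translate([258, 86, 61]) cube([62, 18, 1515]);
translate([375, 86, 61]) cube([62, 18, 1515]);
translate([492, 86, 61]) cube([62, 18, 1515]);
translate([609, 86, 61]) cube([62, 18, 1515]);
translate([726, 86, 61]) cube([62, 18, 1515]);
translate([843, 86, 61]) cube([62, 18, 1515]);
translate([960, 86, 61]) cube([62, 18, 1515]);
translate([1077, 86, 61]) cube([62, 18, 1515]);
translate([1194, 86, 61]) cube([62, 18, 1515]);
translate([1311, 86, 61]) cube([62, 18, 1515]);
translate([1428, 86, 61]) cube([62, 18, 1515]);


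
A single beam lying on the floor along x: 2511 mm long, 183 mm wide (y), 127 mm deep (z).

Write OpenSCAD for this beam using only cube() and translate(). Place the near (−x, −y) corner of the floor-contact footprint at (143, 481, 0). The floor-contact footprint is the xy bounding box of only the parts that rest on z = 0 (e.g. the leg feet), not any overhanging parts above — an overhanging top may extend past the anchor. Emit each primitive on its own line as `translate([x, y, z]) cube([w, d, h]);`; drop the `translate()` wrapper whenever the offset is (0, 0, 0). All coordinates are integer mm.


translate([143, 481, 0]) cube([2511, 183, 127]);


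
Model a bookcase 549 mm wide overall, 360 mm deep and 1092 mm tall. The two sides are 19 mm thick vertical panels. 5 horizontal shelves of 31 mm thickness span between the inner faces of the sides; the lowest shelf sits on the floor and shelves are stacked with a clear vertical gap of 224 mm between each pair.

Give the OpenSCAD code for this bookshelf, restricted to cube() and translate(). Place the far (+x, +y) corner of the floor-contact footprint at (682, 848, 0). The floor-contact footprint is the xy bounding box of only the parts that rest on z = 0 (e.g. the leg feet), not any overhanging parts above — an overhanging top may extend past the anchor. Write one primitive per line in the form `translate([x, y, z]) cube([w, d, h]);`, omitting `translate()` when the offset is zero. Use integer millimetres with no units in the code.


translate([133, 488, 0]) cube([19, 360, 1092]);
translate([663, 488, 0]) cube([19, 360, 1092]);
translate([152, 488, 0]) cube([511, 360, 31]);
translate([152, 488, 255]) cube([511, 360, 31]);
translate([152, 488, 510]) cube([511, 360, 31]);
translate([152, 488, 765]) cube([511, 360, 31]);
translate([152, 488, 1020]) cube([511, 360, 31]);


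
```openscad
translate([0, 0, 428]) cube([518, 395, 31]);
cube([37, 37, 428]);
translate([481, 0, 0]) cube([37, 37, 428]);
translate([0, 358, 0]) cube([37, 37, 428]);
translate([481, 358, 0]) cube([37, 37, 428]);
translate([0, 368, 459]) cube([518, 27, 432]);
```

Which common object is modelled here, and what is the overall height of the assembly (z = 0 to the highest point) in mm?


A chair. The overall height is 891 mm.

A slab on four corner posts with a tall panel at the back — a chair. The seat slab sits at z = 428 with thickness 31, and the 432 mm backrest starts at the seat top, so the overall height is 428 + 31 + 432 = 891 mm.


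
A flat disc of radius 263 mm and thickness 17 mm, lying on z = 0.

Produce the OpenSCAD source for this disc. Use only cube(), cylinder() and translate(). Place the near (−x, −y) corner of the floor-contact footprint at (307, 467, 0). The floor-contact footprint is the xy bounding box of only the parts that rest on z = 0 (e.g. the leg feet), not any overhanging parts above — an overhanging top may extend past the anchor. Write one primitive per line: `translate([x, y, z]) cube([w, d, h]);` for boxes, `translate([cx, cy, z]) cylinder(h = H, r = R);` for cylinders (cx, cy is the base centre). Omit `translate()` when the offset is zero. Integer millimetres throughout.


translate([570, 730, 0]) cylinder(h = 17, r = 263);


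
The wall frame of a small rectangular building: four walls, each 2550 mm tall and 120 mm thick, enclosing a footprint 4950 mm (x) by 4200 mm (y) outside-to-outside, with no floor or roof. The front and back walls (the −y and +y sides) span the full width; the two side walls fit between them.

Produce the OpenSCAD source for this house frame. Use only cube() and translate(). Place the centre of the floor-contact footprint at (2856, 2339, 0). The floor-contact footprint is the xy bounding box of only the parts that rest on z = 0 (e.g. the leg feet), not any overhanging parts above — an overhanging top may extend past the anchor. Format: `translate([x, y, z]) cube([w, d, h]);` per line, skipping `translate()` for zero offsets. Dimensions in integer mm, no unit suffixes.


translate([381, 239, 0]) cube([4950, 120, 2550]);
translate([381, 4319, 0]) cube([4950, 120, 2550]);
translate([381, 359, 0]) cube([120, 3960, 2550]);
translate([5211, 359, 0]) cube([120, 3960, 2550]);


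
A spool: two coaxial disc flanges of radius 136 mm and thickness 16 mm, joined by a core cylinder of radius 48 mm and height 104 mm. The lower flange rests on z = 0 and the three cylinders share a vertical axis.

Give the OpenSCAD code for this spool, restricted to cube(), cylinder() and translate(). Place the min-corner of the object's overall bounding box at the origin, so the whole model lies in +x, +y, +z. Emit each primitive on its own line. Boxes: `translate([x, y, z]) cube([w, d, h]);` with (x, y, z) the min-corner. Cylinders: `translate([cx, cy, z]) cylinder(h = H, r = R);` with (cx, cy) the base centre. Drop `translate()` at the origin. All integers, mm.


translate([136, 136, 0]) cylinder(h = 16, r = 136);
translate([136, 136, 16]) cylinder(h = 104, r = 48);
translate([136, 136, 120]) cylinder(h = 16, r = 136);


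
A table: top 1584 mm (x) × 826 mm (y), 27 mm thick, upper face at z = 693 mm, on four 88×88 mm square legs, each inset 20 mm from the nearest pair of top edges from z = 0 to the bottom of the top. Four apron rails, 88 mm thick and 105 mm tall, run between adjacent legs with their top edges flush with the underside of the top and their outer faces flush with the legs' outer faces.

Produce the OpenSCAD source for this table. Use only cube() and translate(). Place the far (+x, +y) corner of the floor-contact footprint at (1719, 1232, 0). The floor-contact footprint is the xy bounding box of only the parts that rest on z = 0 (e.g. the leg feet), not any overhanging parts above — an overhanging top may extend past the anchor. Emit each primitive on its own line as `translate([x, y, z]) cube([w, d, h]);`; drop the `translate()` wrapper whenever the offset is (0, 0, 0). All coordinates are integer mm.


translate([155, 426, 666]) cube([1584, 826, 27]);
translate([175, 446, 0]) cube([88, 88, 666]);
translate([1631, 446, 0]) cube([88, 88, 666]);
translate([175, 1144, 0]) cube([88, 88, 666]);
translate([1631, 1144, 0]) cube([88, 88, 666]);
translate([263, 446, 561]) cube([1368, 88, 105]);
translate([263, 1144, 561]) cube([1368, 88, 105]);
translate([175, 534, 561]) cube([88, 610, 105]);
translate([1631, 534, 561]) cube([88, 610, 105]);


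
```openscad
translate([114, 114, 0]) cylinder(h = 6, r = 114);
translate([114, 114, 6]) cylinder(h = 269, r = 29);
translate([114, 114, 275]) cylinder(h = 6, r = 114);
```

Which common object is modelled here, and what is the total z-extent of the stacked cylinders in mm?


A spool. The overall height is 281 mm.

Three coaxial cylinders, large–small–large — a spool. Two 6 mm flanges and a 269 mm core give 6 + 269 + 6 = 281 mm.


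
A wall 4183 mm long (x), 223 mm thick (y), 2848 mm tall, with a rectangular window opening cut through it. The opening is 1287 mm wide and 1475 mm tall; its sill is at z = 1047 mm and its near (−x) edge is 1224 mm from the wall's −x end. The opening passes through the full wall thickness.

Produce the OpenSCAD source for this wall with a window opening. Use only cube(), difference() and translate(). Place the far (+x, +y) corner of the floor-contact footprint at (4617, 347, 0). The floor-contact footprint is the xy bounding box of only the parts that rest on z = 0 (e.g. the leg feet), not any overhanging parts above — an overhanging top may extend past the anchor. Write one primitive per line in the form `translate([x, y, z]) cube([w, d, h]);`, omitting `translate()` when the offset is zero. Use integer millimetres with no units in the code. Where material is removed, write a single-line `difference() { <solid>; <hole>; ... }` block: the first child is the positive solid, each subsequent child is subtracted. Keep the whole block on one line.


difference() { translate([434, 124, 0]) cube([4183, 223, 2848]); translate([1658, 124, 1047]) cube([1287, 223, 1475]); }


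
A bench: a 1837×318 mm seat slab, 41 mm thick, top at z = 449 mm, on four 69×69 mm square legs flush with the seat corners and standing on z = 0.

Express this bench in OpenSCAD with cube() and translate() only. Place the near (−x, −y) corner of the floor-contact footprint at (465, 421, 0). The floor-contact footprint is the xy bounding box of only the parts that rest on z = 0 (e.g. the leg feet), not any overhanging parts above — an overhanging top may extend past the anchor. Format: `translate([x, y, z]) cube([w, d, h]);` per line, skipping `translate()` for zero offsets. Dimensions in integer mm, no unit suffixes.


translate([465, 421, 408]) cube([1837, 318, 41]);
translate([465, 421, 0]) cube([69, 69, 408]);
translate([465, 670, 0]) cube([69, 69, 408]);
translate([2233, 421, 0]) cube([69, 69, 408]);
translate([2233, 670, 0]) cube([69, 69, 408]);


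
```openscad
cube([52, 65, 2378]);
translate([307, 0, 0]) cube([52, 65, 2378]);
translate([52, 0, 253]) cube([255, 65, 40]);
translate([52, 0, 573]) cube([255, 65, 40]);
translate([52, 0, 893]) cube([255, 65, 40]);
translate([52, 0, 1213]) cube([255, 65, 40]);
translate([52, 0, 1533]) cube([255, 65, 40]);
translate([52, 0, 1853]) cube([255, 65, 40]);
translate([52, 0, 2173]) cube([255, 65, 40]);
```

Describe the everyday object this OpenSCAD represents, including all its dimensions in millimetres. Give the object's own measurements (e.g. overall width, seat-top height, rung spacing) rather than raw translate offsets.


A straight ladder. Two 52×65 mm vertical rails, 2378 mm tall, stand 359 mm apart (outside-to-outside) with their front faces coplanar on the −y side. 7 rungs, each 65 mm deep and 40 mm tall, span between the inner faces of the rails, front faces flush with the rails. The lowest rung's underside is at z = 253 mm and rungs are spaced 320 mm apart (underside to underside).


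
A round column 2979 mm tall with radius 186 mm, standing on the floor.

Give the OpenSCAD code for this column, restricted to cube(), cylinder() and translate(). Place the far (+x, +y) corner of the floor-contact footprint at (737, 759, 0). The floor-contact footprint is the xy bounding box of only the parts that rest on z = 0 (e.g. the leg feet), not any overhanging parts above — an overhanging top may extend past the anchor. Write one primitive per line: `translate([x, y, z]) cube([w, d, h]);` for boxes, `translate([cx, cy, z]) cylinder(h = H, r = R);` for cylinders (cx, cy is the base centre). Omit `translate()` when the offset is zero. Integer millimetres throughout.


translate([551, 573, 0]) cylinder(h = 2979, r = 186);


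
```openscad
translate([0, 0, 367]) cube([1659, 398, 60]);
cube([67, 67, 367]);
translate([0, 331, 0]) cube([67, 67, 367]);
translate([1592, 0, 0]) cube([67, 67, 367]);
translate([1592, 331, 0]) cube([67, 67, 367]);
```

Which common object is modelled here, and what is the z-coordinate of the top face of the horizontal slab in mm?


A bench. The seat-top height is 427 mm.

A long slab on four corner posts — a bench. The slab sits at z = 367 with thickness 60, so the top is 367 + 60 = 427 mm.


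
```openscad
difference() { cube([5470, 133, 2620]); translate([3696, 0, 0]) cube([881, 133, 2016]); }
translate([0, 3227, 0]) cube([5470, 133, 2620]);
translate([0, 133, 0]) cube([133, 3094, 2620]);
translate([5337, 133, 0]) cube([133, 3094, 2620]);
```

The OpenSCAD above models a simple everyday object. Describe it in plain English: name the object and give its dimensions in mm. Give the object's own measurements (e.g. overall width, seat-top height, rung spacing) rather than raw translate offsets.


A single room: four walls, each 2620 mm tall and 133 mm thick, enclosing an outside footprint 5470×3360 mm (x × y), no floor or roof. The front and back walls (−y and +y sides) run the full x-width; the side walls fit between their inner faces. A door opening 881 mm wide and 2016 mm tall is cut through the front wall from the floor up, its −x edge 3696 mm from the wall's −x end.


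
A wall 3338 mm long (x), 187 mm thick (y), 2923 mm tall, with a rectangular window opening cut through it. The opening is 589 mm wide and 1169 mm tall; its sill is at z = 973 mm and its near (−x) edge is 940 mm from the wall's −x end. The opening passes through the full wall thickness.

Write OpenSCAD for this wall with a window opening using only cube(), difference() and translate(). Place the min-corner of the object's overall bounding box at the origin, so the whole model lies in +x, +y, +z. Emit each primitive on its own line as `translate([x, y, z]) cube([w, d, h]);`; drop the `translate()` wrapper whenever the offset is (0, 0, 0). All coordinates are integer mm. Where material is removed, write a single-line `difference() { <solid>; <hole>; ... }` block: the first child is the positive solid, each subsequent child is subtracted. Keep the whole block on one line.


difference() { cube([3338, 187, 2923]); translate([940, 0, 973]) cube([589, 187, 1169]); }


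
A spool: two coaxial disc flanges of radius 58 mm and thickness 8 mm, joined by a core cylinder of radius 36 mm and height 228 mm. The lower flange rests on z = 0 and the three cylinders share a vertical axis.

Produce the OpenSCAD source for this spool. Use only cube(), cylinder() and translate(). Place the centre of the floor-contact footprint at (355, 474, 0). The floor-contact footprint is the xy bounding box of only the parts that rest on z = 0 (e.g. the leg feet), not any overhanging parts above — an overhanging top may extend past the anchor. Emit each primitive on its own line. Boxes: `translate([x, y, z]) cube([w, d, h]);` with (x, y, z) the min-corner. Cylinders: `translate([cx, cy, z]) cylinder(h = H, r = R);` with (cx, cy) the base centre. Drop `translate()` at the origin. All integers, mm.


translate([355, 474, 0]) cylinder(h = 8, r = 58);
translate([355, 474, 8]) cylinder(h = 228, r = 36);
translate([355, 474, 236]) cylinder(h = 8, r = 58);


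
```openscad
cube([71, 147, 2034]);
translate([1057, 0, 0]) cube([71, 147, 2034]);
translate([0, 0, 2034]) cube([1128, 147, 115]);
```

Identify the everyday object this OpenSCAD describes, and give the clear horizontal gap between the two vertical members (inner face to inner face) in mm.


A door frame. The clear opening width is 986 mm.

Two 2034 mm tall posts with a header on top — a door frame. The left jamb is 71 mm wide at x = 0; the right jamb starts at x = 1057. The clear opening is 1057 − 71 = 986 mm.


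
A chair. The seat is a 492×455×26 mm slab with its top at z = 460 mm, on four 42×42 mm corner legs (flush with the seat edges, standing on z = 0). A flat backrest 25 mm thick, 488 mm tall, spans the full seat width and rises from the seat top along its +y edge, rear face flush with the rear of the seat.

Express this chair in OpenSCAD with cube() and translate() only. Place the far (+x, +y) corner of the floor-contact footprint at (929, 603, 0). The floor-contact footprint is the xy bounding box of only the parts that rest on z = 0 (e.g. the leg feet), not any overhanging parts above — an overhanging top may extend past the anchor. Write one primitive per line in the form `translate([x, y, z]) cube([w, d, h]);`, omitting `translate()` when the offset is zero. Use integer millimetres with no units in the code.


translate([437, 148, 434]) cube([492, 455, 26]);
translate([437, 148, 0]) cube([42, 42, 434]);
translate([887, 148, 0]) cube([42, 42, 434]);
translate([437, 561, 0]) cube([42, 42, 434]);
translate([887, 561, 0]) cube([42, 42, 434]);
translate([437, 578, 460]) cube([492, 25, 488]);


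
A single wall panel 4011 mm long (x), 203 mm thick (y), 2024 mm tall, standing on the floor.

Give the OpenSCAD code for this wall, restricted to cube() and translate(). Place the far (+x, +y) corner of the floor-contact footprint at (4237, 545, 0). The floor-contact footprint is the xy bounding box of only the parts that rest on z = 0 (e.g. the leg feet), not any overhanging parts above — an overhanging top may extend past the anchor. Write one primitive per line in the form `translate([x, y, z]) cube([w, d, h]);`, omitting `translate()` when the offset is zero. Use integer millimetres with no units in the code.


translate([226, 342, 0]) cube([4011, 203, 2024]);


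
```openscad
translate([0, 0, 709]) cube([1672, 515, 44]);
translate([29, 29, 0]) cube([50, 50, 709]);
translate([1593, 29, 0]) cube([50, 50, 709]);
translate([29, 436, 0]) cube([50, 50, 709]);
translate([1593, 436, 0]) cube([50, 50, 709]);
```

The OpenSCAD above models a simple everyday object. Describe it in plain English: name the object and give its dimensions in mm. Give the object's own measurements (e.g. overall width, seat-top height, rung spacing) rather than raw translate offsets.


A rectangular dining table. The top is 1672×515×44 mm with its upper surface at z = 753 mm. It stands on four 50×50 mm square legs, each inset 29 mm from the nearest pair of top edges, running from the floor to the underside of the top.


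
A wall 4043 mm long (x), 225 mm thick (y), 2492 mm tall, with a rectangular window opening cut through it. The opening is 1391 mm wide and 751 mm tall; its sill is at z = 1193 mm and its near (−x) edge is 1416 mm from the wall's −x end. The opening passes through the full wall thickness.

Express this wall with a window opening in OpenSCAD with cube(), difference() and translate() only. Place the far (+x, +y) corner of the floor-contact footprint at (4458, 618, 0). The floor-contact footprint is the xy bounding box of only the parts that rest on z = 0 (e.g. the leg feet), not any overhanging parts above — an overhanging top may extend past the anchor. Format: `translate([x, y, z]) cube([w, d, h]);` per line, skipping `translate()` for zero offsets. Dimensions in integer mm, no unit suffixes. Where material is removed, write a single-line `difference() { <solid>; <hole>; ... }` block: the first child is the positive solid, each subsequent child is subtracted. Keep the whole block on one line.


difference() { translate([415, 393, 0]) cube([4043, 225, 2492]); translate([1831, 393, 1193]) cube([1391, 225, 751]); }


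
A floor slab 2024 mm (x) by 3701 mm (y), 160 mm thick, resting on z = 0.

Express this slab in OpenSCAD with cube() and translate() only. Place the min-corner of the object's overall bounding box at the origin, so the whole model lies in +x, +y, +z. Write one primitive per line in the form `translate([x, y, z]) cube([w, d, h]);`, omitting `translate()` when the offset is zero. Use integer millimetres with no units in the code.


cube([2024, 3701, 160]);


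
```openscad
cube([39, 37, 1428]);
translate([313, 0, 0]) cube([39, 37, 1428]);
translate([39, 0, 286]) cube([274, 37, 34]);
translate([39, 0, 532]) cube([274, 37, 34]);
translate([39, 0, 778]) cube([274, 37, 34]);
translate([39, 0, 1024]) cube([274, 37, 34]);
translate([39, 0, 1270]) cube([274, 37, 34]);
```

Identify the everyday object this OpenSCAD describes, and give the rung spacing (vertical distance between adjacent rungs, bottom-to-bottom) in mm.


A ladder. The rung spacing is 246 mm.

Two tall 39×37 posts with 5 short bars between them — a ladder. Adjacent rungs sit at z = 286 and z = 532, so the spacing is 532 − 286 = 246 mm.


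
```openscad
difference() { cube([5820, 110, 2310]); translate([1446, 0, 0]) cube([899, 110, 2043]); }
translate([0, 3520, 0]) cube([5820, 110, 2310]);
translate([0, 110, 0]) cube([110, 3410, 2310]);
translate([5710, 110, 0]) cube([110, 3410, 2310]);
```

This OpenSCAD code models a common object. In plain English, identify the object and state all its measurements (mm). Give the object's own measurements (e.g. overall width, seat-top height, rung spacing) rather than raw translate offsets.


A single room: four walls, each 2310 mm tall and 110 mm thick, enclosing an outside footprint 5820×3630 mm (x × y), no floor or roof. The front and back walls (−y and +y sides) run the full x-width; the side walls fit between their inner faces. A door opening 899 mm wide and 2043 mm tall is cut through the front wall from the floor up, its −x edge 1446 mm from the wall's −x end.


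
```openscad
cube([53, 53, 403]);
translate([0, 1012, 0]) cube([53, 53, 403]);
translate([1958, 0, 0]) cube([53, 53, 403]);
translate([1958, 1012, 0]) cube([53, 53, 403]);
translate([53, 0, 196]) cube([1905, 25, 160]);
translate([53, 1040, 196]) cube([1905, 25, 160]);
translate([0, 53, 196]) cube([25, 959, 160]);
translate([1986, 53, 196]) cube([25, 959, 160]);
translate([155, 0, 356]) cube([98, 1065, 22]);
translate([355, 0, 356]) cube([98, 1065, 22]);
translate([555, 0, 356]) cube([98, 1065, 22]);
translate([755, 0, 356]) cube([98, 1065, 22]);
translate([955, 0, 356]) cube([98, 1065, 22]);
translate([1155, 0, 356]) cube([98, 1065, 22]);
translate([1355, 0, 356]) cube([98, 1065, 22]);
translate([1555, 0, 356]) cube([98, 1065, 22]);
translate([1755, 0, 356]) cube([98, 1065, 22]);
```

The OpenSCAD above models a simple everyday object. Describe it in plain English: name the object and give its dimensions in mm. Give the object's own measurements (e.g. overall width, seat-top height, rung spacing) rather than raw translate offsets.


A bed frame 2011 mm long (x) by 1065 mm wide (y). Four 53×53 mm corner posts, 403 mm tall, at the corners of the footprint. Four rails of 25 mm thickness and 160 mm height run between adjacent posts with their undersides at z = 196 mm, their outer faces flush with the outside of the frame (the two x-running rails run between the posts' inner faces; the two y-running rails run between the posts' inner faces). 9 slats, each 98 mm wide (x) and 22 mm thick, lie across the top of the two x-running rails, running the full 1065 mm width of the frame in y; along x they sit between the end posts with a 102 mm gap after the −x posts and between neighbouring slats, leaving 105 mm before the +x posts.


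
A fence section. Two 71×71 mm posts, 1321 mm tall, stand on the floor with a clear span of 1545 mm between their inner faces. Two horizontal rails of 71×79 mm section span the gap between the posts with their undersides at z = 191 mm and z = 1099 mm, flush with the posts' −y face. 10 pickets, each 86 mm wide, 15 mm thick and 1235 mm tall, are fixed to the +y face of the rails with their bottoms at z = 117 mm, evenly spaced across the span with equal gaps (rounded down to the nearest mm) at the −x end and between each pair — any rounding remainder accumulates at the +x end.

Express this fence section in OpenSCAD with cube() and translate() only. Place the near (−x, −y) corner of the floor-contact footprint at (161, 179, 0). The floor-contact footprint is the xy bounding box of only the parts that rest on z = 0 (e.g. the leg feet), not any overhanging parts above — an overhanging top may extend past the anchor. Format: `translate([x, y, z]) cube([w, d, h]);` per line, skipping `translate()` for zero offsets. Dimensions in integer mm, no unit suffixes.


translate([161, 179, 0]) cube([71, 71, 1321]);
translate([1777, 179, 0]) cube([71, 71, 1321]);
translate([232, 179, 191]) cube([1545, 71, 79]);
translate([232, 179, 1099]) cube([1545, 71, 79]);
translate([294, 250, 117]) cube([86, 15, 1235]);
translate([442, 250, 117]) cube([86, 15, 1235]);
translate([590, 250, 117]) cube([86, 15, 1235]);
translate([738, 250, 117]) cube([86, 15, 1235]);
translate([886, 250, 117]) cube([86, 15, 1235]);
translate([1034, 250, 117]) cube([86, 15, 1235]);
translate([1182, 250, 117]) cube([86, 15, 1235]);
translate([1330, 250, 117]) cube([86, 15, 1235]);
translate([1478, 250, 117]) cube([86, 15, 1235]);
translate([1626, 250, 117]) cube([86, 15, 1235]);
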